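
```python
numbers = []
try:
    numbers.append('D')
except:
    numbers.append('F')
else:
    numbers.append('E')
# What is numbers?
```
['D', 'E']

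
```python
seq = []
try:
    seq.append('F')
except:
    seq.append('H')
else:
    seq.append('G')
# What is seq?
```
['F', 'G']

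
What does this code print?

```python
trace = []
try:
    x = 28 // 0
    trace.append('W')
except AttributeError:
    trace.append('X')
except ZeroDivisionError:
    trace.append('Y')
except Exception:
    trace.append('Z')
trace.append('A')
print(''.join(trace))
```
YA

ZeroDivisionError matches before generic Exception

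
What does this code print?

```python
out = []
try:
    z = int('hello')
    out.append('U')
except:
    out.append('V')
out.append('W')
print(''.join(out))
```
VW

Exception raised in try, caught by bare except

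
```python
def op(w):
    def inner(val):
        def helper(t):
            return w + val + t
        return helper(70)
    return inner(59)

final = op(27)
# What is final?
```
156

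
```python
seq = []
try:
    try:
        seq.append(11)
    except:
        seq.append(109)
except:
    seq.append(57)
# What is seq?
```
[11]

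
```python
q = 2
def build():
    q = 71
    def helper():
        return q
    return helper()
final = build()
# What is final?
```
71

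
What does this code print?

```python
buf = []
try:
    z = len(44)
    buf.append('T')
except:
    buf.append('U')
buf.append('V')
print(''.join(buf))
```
UV

Exception raised in try, caught by bare except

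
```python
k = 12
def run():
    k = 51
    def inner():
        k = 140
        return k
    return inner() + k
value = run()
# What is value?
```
191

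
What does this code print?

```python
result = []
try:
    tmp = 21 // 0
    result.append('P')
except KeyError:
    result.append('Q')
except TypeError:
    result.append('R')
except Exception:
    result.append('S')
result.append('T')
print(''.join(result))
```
ST

ZeroDivisionError not specifically caught, falls to Exception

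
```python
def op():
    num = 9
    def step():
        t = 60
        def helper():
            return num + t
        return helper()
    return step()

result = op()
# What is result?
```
69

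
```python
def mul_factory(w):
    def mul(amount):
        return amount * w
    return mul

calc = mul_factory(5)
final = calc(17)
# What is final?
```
85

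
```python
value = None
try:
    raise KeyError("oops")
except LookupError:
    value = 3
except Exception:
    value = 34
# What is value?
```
3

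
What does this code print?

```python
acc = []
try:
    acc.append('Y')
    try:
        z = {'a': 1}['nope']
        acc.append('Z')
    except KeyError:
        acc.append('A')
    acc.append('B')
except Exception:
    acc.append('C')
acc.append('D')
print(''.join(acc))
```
YABD

Inner exception caught by inner handler, outer continues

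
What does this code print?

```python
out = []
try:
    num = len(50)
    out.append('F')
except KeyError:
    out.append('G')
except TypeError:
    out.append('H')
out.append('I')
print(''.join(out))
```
HI

TypeError is caught by its specific handler, not KeyError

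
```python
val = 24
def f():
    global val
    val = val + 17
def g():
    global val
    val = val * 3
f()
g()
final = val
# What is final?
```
123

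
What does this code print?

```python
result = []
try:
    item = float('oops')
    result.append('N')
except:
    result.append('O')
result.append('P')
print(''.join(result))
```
OP

Exception raised in try, caught by bare except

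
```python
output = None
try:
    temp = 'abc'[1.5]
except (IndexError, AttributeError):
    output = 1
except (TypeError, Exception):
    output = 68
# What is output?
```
68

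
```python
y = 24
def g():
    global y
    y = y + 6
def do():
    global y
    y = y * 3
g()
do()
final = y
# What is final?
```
90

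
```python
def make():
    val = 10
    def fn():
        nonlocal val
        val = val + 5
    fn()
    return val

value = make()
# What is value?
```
15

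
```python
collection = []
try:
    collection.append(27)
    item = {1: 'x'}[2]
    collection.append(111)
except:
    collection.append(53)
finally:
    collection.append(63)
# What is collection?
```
[27, 53, 63]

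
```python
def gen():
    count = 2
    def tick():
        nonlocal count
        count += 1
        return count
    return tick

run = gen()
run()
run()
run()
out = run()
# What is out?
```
6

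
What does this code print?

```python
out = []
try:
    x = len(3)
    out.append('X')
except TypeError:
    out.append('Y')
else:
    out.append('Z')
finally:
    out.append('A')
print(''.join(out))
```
YA

Exception: except runs, else skipped, finally runs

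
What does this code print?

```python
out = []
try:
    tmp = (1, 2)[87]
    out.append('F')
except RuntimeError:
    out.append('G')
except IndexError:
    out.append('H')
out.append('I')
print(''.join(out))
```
HI

IndexError is caught by its specific handler, not RuntimeError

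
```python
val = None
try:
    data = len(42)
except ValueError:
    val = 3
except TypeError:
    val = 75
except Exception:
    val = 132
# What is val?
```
75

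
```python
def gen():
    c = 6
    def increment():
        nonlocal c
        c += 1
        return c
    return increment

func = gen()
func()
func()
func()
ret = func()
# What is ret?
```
10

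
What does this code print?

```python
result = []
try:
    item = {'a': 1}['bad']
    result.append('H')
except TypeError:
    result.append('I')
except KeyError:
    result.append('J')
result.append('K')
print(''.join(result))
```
JK

KeyError is caught by its specific handler, not TypeError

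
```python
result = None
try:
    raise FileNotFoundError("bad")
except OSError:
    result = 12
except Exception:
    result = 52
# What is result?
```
12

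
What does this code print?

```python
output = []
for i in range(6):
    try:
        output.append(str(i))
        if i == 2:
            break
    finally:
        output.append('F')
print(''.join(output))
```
0F1F2F

finally runs even when breaking out of loop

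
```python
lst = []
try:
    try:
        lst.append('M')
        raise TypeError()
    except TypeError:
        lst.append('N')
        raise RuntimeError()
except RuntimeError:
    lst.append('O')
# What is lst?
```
['M', 'N', 'O']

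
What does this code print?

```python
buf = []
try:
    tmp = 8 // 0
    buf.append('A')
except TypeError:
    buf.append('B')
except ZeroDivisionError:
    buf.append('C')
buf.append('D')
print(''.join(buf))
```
CD

ZeroDivisionError is caught by its specific handler, not TypeError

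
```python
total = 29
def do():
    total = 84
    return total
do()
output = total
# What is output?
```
29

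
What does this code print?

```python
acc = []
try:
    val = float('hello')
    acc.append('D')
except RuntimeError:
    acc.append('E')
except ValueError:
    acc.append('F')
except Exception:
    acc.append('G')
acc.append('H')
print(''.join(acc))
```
FH

ValueError matches before generic Exception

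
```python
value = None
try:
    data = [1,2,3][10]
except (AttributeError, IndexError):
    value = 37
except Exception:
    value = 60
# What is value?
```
37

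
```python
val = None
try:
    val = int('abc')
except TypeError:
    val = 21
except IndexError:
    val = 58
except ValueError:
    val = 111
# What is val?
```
111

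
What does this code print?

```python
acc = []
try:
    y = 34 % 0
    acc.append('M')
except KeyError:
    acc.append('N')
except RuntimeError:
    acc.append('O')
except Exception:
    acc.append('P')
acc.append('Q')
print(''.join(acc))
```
PQ

ZeroDivisionError not specifically caught, falls to Exception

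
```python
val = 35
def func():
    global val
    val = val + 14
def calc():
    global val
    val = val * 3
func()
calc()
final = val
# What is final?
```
147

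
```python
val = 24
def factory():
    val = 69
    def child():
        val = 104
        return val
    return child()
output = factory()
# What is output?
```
104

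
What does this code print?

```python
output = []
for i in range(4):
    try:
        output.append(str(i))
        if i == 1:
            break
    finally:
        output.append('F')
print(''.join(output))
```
0F1F

finally runs even when breaking out of loop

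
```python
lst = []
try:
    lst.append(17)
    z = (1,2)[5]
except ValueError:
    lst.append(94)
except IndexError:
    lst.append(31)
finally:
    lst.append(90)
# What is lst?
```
[17, 31, 90]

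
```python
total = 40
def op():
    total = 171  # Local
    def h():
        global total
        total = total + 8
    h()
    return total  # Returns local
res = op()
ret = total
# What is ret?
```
48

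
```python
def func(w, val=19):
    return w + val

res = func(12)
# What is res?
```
31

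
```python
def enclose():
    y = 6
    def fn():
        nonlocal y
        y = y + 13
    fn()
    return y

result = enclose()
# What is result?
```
19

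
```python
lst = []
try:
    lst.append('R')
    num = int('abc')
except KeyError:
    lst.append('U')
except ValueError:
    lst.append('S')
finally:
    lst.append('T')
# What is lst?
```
['R', 'S', 'T']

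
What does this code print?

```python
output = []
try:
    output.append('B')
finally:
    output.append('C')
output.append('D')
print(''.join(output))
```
BCD

try/finally without except, no exception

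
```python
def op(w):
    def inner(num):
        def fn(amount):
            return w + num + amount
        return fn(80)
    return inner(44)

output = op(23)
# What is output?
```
147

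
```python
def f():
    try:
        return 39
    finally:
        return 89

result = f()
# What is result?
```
89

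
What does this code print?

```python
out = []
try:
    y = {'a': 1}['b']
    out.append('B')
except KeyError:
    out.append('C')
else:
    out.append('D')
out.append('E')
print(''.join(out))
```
CE

else block skipped when exception is caught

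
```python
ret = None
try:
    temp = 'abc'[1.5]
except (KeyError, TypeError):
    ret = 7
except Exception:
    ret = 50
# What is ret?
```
7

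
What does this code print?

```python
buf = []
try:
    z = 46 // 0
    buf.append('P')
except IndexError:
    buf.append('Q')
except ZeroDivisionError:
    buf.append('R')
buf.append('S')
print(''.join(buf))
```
RS

ZeroDivisionError is caught by its specific handler, not IndexError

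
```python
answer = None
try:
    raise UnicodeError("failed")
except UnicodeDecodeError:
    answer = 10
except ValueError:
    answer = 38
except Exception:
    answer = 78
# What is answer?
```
38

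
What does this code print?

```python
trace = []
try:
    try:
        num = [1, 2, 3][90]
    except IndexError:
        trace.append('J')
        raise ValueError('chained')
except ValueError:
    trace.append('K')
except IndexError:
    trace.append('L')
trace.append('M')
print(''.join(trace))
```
JKM

ValueError raised and caught, original IndexError not re-raised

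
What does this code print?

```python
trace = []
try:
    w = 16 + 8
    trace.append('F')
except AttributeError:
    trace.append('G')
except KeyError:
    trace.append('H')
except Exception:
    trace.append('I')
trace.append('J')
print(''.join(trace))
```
FJ

No exception, try block completes normally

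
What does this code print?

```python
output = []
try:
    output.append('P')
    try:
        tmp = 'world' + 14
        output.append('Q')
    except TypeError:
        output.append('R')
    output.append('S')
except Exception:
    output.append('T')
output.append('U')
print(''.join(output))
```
PRSU

Inner exception caught by inner handler, outer continues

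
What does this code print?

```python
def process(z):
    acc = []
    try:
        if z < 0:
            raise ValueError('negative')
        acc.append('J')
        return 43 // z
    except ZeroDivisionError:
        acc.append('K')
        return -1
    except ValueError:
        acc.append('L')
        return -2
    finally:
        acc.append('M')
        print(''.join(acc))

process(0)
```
JKM

z=0 causes ZeroDivisionError, caught, finally prints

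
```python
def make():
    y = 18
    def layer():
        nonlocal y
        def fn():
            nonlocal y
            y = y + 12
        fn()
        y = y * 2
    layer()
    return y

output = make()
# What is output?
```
60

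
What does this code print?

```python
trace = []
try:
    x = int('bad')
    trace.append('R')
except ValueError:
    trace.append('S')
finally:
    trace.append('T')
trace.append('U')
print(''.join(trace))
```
STU

finally always runs, even after exception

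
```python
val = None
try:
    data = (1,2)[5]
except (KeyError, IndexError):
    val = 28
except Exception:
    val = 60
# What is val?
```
28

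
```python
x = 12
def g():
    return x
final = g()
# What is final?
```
12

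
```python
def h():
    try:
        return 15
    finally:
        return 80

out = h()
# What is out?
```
80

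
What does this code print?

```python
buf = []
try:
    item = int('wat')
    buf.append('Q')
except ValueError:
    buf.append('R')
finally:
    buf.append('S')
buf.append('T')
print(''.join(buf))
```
RST

finally always runs, even after exception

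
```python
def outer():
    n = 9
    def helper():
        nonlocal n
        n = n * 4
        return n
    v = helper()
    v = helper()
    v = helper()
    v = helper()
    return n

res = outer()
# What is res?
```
2304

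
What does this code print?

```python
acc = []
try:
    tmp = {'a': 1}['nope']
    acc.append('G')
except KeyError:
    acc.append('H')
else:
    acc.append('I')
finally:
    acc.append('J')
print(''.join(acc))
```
HJ

Exception: except runs, else skipped, finally runs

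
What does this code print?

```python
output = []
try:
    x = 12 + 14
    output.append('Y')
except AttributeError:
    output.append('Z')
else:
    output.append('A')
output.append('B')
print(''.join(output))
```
YAB

else block runs when no exception occurs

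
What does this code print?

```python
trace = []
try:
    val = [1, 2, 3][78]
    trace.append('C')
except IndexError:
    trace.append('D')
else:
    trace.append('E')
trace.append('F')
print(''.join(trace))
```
DF

else block skipped when exception is caught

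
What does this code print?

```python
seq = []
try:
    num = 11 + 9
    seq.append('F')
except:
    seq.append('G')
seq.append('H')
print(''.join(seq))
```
FH

No exception, try block completes normally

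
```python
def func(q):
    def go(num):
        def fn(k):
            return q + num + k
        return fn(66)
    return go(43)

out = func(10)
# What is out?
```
119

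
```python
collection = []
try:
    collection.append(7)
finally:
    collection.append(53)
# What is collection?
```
[7, 53]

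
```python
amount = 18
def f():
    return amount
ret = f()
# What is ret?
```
18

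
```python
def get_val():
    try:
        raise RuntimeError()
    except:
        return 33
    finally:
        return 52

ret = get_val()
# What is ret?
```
52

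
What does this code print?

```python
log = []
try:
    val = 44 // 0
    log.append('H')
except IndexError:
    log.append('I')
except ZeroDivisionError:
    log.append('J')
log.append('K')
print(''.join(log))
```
JK

ZeroDivisionError is caught by its specific handler, not IndexError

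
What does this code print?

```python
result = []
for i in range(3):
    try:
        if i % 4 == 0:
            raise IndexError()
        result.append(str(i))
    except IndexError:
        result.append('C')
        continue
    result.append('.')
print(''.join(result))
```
C1.2.

continue in except skips rest of loop body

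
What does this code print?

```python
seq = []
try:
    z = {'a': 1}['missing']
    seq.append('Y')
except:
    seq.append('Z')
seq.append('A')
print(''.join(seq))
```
ZA

Exception raised in try, caught by bare except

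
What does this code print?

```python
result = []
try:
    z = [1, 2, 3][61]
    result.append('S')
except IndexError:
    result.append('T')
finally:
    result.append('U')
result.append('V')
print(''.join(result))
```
TUV

finally always runs, even after exception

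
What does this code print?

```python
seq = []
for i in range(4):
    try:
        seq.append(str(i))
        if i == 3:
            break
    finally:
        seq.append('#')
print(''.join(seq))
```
0#1#2#3#

finally runs even when breaking out of loop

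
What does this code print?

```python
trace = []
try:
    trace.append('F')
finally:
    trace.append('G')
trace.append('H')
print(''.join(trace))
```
FGH

try/finally without except, no exception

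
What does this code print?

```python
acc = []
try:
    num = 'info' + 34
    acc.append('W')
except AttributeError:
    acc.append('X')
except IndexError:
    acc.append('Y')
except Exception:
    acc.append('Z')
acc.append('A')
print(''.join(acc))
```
ZA

TypeError not specifically caught, falls to Exception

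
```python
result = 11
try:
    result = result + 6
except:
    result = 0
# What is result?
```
17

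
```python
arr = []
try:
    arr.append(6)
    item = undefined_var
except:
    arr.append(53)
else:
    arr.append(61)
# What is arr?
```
[6, 53]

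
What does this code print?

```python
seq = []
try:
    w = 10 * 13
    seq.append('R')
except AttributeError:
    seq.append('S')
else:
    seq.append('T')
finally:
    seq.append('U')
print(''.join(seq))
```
RTU

else runs before finally when no exception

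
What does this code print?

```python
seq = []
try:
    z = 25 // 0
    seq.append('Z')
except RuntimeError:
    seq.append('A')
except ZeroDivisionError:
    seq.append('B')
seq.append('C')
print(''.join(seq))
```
BC

ZeroDivisionError is caught by its specific handler, not RuntimeError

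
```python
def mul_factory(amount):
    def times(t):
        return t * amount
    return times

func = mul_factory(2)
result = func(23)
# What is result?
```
46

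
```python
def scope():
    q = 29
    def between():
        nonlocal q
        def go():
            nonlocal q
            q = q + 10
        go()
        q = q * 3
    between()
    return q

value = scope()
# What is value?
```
117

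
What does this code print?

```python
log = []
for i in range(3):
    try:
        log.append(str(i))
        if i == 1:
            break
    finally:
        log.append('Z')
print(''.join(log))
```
0Z1Z

finally runs even when breaking out of loop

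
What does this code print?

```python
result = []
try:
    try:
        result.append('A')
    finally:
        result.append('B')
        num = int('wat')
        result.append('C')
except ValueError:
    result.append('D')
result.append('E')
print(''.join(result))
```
ABDE

Exception in inner finally caught by outer except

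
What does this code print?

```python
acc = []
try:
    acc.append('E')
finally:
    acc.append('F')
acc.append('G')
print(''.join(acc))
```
EFG

try/finally without except, no exception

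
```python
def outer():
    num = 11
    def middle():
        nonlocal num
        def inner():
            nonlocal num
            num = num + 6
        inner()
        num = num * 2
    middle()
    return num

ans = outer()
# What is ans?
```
34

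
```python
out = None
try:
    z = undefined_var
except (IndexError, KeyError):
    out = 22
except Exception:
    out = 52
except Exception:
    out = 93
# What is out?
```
52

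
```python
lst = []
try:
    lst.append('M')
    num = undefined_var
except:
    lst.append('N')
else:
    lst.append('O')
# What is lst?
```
['M', 'N']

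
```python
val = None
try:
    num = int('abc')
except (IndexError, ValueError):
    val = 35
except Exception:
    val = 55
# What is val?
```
35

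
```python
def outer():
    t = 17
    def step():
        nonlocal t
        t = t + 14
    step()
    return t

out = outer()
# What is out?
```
31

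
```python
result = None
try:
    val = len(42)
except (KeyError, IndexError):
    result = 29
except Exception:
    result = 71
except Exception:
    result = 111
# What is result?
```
71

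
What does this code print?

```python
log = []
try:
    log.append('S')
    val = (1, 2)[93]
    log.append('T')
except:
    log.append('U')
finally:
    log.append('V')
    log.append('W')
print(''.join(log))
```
SUVW

Code before exception runs, then except, then all of finally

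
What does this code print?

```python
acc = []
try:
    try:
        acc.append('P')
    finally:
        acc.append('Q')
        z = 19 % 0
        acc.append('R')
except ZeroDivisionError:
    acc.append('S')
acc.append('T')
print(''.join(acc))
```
PQST

Exception in inner finally caught by outer except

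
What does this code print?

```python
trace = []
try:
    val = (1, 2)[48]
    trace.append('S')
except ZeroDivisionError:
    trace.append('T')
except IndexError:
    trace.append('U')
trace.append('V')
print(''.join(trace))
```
UV

IndexError is caught by its specific handler, not ZeroDivisionError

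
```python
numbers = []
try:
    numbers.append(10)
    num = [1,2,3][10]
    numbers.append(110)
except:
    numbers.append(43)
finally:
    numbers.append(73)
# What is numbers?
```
[10, 43, 73]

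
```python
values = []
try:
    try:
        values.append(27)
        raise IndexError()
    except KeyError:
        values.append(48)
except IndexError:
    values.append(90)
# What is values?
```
[27, 90]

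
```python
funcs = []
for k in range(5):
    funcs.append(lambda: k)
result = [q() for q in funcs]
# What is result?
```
[4, 4, 4, 4, 4]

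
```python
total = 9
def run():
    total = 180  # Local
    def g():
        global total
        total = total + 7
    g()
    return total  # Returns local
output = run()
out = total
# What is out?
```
16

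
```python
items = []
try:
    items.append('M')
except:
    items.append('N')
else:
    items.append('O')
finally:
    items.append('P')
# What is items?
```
['M', 'O', 'P']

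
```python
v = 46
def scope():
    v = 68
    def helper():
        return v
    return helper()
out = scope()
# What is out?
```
68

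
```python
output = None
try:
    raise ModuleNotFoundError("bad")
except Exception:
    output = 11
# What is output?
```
11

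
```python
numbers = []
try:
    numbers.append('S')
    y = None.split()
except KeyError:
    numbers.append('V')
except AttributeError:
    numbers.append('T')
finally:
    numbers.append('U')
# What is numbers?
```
['S', 'T', 'U']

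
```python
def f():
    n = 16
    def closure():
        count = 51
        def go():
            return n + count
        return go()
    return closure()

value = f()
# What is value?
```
67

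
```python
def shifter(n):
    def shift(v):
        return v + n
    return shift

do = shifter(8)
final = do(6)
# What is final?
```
14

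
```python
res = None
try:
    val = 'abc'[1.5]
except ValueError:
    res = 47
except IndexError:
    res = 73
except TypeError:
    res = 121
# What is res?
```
121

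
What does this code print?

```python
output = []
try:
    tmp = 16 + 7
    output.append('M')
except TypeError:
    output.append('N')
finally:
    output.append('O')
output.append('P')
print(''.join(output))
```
MOP

finally runs after normal execution too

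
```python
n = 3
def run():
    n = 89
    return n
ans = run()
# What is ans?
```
89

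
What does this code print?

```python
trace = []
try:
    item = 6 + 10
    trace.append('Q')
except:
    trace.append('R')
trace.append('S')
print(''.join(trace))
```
QS

No exception, try block completes normally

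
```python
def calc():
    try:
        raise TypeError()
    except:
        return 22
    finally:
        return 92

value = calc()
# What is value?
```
92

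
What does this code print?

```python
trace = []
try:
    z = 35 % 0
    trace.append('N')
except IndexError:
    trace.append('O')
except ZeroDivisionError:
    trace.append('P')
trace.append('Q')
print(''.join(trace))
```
PQ

ZeroDivisionError is caught by its specific handler, not IndexError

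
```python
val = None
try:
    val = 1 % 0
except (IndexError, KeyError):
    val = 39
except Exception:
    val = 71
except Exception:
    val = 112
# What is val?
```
71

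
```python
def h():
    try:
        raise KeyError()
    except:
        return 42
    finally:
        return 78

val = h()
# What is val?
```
78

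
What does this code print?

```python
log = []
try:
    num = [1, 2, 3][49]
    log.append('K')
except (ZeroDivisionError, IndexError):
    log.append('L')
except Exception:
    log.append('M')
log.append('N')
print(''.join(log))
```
LN

IndexError matches tuple containing it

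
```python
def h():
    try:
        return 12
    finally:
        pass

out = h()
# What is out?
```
12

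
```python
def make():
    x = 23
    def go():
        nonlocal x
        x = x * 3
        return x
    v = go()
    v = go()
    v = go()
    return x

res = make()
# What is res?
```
621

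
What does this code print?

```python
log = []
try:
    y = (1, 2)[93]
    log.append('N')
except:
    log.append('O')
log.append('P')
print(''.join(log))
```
OP

Exception raised in try, caught by bare except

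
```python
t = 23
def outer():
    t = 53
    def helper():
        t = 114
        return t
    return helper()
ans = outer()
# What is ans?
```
114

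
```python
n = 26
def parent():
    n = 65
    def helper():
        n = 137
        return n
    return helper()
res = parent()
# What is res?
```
137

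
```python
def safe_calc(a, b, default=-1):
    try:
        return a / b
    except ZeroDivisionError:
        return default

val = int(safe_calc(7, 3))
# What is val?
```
2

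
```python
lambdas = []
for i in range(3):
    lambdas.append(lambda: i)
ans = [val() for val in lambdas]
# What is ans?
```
[2, 2, 2]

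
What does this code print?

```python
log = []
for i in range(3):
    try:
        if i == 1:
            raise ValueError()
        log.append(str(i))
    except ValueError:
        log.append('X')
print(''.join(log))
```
0X2

Exception on i=1 caught, loop continues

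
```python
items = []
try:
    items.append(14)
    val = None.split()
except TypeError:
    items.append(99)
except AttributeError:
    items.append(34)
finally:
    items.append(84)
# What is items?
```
[14, 34, 84]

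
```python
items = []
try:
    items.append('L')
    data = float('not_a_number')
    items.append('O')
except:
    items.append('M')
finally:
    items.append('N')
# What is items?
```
['L', 'M', 'N']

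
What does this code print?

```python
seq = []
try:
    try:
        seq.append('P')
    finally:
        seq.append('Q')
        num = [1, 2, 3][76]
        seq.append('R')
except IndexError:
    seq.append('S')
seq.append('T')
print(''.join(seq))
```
PQST

Exception in inner finally caught by outer except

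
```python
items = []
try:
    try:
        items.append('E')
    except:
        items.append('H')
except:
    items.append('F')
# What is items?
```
['E']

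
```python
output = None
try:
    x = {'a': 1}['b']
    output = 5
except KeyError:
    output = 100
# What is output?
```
100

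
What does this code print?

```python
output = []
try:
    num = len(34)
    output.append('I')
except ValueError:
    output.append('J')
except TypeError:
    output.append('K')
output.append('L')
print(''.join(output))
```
KL

TypeError is caught by its specific handler, not ValueError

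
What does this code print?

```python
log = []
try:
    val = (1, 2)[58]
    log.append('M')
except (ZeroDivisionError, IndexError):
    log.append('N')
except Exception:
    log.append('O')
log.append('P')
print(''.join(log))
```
NP

IndexError matches tuple containing it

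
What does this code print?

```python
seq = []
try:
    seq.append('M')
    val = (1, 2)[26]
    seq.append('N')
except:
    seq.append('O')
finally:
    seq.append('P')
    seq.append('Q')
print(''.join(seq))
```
MOPQ

Code before exception runs, then except, then all of finally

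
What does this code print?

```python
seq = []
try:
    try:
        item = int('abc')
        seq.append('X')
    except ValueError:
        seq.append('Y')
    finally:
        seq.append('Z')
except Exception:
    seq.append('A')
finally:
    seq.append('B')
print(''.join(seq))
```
YZB

Both finally blocks run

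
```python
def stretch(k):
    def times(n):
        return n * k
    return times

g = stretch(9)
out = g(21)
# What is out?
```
189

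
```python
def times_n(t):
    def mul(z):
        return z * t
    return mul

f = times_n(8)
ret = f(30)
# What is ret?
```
240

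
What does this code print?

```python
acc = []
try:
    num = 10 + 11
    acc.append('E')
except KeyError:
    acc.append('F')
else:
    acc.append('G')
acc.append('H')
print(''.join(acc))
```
EGH

else block runs when no exception occurs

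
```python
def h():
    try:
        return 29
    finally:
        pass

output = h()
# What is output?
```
29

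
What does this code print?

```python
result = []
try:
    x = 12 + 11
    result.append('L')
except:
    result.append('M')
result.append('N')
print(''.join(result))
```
LN

No exception, try block completes normally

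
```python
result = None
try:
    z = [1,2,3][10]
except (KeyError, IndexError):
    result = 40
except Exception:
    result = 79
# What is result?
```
40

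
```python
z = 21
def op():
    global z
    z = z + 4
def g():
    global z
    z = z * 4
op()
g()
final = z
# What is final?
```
100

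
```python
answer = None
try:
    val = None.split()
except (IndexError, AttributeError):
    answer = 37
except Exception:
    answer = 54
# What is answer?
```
37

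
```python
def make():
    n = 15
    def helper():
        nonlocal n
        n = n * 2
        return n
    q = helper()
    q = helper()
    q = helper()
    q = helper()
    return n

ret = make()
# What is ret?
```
240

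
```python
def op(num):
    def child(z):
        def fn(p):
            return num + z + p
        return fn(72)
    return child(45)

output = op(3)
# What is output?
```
120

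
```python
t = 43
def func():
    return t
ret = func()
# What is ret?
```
43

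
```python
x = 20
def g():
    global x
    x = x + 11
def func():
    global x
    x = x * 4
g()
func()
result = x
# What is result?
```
124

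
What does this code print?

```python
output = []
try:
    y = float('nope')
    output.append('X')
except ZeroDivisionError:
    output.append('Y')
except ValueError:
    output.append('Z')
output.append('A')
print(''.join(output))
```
ZA

ValueError is caught by its specific handler, not ZeroDivisionError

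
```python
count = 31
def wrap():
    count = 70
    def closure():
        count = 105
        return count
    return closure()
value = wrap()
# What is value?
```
105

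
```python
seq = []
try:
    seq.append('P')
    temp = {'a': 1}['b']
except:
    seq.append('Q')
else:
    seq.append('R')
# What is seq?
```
['P', 'Q']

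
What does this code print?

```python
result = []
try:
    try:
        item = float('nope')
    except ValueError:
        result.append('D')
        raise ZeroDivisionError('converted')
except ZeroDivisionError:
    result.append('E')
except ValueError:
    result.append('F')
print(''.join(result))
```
DE

New ZeroDivisionError raised, caught by outer ZeroDivisionError handler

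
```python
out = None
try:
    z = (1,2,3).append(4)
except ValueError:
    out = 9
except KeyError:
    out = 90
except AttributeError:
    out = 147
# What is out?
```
147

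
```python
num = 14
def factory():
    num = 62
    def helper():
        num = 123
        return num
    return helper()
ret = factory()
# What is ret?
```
123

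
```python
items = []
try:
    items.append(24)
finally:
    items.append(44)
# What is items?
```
[24, 44]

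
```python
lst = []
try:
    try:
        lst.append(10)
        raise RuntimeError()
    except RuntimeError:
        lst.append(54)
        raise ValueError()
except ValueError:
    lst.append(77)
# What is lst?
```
[10, 54, 77]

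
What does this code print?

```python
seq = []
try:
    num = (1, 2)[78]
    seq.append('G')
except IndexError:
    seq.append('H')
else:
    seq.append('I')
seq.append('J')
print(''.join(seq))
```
HJ

else block skipped when exception is caught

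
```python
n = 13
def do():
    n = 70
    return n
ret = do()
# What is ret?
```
70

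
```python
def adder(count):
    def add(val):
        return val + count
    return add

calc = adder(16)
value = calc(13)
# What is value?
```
29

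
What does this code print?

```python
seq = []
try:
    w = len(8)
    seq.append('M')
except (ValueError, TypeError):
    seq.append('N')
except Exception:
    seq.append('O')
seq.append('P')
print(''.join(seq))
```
NP

TypeError matches tuple containing it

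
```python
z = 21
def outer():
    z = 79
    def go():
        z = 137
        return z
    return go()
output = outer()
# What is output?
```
137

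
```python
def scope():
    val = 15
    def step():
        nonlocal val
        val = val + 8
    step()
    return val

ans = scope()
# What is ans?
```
23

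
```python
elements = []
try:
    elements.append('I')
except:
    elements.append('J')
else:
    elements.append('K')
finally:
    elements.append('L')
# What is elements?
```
['I', 'K', 'L']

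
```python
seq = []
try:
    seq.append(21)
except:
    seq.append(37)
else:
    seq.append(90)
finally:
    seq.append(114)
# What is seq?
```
[21, 90, 114]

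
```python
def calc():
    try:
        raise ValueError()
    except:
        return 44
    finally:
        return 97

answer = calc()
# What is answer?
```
97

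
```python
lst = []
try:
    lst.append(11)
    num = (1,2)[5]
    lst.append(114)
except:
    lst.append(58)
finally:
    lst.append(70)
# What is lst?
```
[11, 58, 70]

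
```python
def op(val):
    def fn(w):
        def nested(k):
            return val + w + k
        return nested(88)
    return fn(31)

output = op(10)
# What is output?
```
129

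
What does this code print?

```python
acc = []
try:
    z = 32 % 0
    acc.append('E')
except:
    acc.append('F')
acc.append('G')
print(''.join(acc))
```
FG

Exception raised in try, caught by bare except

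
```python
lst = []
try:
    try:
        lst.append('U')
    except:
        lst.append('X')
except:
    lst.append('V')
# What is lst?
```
['U']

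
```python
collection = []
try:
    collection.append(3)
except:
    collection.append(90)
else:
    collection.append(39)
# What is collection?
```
[3, 39]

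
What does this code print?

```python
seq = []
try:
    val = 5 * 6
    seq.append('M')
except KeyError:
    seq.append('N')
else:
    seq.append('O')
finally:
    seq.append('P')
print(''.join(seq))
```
MOP

else runs before finally when no exception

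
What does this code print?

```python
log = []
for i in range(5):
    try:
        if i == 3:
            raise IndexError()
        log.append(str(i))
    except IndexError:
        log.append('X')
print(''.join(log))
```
012X4

Exception on i=3 caught, loop continues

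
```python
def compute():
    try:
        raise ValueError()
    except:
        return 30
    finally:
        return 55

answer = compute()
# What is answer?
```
55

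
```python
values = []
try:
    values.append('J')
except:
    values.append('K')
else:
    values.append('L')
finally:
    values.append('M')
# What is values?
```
['J', 'L', 'M']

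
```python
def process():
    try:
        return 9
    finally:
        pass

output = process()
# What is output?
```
9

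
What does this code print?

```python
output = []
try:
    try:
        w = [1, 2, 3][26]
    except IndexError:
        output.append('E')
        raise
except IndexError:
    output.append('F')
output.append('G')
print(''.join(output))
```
EFG

raise without argument re-raises current exception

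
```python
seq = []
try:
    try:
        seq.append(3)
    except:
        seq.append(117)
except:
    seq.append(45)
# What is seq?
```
[3]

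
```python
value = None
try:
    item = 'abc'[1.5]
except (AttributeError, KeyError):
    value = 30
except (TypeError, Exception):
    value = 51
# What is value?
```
51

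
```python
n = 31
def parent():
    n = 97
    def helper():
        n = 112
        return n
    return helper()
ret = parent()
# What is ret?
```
112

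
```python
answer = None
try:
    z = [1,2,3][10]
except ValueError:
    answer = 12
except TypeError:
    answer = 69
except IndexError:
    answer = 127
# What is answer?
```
127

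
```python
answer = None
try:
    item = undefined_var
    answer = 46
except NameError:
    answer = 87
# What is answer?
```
87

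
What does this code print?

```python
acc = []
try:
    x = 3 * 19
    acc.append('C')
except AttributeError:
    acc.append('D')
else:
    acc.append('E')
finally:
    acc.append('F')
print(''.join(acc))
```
CEF

else runs before finally when no exception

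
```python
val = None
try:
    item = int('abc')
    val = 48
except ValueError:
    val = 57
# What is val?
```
57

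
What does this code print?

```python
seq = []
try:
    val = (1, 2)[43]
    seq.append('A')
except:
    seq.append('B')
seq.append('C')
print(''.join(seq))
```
BC

Exception raised in try, caught by bare except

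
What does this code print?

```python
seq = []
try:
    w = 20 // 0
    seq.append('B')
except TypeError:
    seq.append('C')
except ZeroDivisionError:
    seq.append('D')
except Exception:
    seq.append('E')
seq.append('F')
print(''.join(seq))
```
DF

ZeroDivisionError matches before generic Exception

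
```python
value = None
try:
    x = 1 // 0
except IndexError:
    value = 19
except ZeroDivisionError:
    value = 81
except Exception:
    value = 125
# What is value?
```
81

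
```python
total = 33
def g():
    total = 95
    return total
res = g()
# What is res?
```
95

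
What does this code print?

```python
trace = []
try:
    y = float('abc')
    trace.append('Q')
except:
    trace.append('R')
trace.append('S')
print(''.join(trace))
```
RS

Exception raised in try, caught by bare except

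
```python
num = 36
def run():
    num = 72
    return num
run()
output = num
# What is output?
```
36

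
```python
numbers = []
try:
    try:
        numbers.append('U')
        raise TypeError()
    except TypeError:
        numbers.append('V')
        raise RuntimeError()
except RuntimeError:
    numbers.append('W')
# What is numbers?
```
['U', 'V', 'W']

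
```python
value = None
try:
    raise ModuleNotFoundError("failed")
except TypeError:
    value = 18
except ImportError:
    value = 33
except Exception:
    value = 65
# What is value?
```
33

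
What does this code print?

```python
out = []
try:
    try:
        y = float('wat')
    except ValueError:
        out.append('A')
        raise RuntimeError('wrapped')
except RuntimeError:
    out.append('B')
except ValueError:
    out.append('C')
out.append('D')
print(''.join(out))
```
ABD

RuntimeError raised and caught, original ValueError not re-raised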